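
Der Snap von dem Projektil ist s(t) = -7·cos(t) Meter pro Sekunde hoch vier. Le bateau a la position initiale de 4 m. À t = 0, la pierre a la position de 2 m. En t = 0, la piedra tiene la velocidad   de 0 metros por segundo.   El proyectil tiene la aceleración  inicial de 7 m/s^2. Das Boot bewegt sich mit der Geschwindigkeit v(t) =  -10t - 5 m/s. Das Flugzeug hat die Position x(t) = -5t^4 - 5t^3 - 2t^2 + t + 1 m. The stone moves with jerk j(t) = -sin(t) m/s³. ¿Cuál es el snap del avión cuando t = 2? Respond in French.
En partant de la position x(t) = -5·t^4 - 5·t^3 - 2·t^2 + t + 1, nous prenons 4 dérivées. La dérivée de la position donne la vitesse: v(t) = -20·t^3 - 15·t^2 - 4·t + 1. En dérivant la vitesse, nous obtenons l'accélération: a(t) = -60·t^2 - 30·t - 4. En prenant d/dt de a(t), nous trouvons j(t) = -120·t - 30. En dérivant le jerk, nous obtenons le snap: s(t) = -120. Nous avons le snap s(t) = -120. En substituant t = 2: s(2) = -120.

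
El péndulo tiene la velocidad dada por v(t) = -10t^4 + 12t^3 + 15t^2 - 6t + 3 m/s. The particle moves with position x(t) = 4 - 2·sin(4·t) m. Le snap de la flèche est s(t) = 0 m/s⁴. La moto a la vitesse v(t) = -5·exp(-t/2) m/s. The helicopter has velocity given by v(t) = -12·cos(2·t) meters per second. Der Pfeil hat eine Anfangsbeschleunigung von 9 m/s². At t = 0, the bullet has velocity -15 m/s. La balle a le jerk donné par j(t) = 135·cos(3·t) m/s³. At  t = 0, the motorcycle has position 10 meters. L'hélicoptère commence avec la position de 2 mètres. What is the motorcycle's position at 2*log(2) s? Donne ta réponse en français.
Nous devons intégrer notre équation de la vitesse v(t) = -5·exp(-t/2) 1 fois. En prenant ∫v(t)dt et en appliquant x(0) = 10, nous trouvons x(t) = 10·exp(-t/2). De l'équation de la position x(t) = 10·exp(-t/2), nous substituons t = 2*log(2) pour obtenir x = 5.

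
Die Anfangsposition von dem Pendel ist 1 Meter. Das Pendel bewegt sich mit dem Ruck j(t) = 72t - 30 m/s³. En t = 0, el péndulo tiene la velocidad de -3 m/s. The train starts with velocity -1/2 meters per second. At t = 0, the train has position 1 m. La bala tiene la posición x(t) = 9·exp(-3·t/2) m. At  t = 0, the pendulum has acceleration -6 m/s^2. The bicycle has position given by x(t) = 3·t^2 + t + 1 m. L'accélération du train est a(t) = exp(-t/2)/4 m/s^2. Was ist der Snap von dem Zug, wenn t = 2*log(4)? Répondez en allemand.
Um dies zu lösen, müssen wir 2 Ableitungen unserer Gleichung für die Beschleunigung a(t) = exp(-t/2)/4 nehmen. Mit d/dt von a(t) finden wir j(t) = -exp(-t/2)/8. Die Ableitung von dem Ruck ergibt den Snap: s(t) = exp(-t/2)/16. Wir haben den Snap s(t) = exp(-t/2)/16. Durch Einsetzen von t = 2*log(4): s(2*log(4)) = 1/64.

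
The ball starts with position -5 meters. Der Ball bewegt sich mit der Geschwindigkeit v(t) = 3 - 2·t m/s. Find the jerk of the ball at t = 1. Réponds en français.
En partant de la vitesse v(t) = 3 - 2·t, nous prenons 2 dérivées. En dérivant la vitesse, nous obtenons l'accélération: a(t) = -2. En prenant d/dt de a(t), nous trouvons j(t) = 0. En utilisant j(t) = 0 et en substituant t = 1, nous trouvons j = 0.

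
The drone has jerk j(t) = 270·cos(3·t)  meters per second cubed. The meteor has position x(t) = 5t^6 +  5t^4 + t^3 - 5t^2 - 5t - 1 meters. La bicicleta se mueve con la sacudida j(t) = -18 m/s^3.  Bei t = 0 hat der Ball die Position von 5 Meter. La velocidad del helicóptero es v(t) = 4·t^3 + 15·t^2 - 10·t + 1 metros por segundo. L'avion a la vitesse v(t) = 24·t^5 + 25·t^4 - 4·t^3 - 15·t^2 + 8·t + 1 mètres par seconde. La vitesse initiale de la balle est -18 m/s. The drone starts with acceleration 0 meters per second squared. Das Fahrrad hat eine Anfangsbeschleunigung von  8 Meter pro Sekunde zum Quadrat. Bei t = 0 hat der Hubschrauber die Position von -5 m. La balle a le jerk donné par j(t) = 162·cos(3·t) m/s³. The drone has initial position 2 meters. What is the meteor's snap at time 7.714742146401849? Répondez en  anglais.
Starting from position x(t) = 5·t^6 + 5·t^4 + t^3 - 5·t^2 - 5·t - 1, we take 4 derivatives. The derivative of position gives velocity: v(t) = 30·t^5 + 20·t^3 + 3·t^2 - 10·t - 5. Taking d/dt of v(t), we find a(t) = 150·t^4 + 60·t^2 + 6·t - 10. Taking d/dt of a(t), we find j(t) = 600·t^3 + 120·t + 6. Differentiating jerk, we get snap: s(t) = 1800·t^2 + 120. We have snap s(t) = 1800·t^2 + 120. Substituting t = 7.714742146401849: s(7.714742146401849) = 107251.043493844.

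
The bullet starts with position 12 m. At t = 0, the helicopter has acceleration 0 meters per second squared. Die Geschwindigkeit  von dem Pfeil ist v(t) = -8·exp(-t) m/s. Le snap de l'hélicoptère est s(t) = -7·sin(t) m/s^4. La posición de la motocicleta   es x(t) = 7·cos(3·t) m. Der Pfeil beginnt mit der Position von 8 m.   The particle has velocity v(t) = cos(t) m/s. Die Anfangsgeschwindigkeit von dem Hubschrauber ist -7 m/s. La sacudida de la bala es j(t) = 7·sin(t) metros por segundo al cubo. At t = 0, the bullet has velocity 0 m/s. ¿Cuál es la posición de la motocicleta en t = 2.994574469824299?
De la ecuación de la posición x(t) = 7·cos(3·t), sustituimos t = 2.994574469824299 para obtener x = -6.33011389647523.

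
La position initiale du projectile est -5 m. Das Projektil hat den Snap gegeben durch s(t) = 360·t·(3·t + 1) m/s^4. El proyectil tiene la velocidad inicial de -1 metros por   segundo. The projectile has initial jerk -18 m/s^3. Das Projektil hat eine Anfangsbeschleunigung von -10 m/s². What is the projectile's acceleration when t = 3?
Starting from snap s(t) = 360·t·(3·t + 1), we take 2 integrals. The integral of snap is jerk. Using j(0) = -18, we get j(t) = 360·t^3 + 180·t^2 - 18. Integrating jerk and using the initial condition a(0) = -10, we get a(t) = 90·t^4 + 60·t^3 - 18·t - 10. From the given acceleration equation a(t) = 90·t^4 + 60·t^3 - 18·t - 10, we substitute t = 3 to get a = 8846.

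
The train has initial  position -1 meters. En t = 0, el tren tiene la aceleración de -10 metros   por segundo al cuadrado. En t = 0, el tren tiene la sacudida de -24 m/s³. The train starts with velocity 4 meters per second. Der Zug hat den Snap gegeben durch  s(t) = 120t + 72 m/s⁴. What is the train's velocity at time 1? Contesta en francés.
Pour résoudre ceci, nous devons prendre 3 primitives de notre équation du snap s(t) = 120·t + 72. En intégrant le snap et en utilisant la condition initiale j(0) = -24, nous obtenons j(t) = 60·t^2 + 72·t - 24. En prenant ∫j(t)dt et en appliquant a(0) = -10, nous trouvons a(t) = 20·t^3 + 36·t^2 - 24·t - 10. En intégrant l'accélération et en utilisant la condition initiale v(0) = 4, nous obtenons v(t) = 5·t^4 + 12·t^3 - 12·t^2 - 10·t + 4. Nous avons la vitesse v(t) = 5·t^4 + 12·t^3 - 12·t^2 - 10·t + 4. En substituant t = 1: v(1) = -1.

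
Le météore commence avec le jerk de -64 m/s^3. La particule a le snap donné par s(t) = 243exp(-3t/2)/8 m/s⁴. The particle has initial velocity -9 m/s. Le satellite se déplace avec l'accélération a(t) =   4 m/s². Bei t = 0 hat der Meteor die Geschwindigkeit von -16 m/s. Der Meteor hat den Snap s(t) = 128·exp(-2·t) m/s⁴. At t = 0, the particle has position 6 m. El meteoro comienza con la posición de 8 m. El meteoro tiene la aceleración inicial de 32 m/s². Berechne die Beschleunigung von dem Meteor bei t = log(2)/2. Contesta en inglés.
We must find the antiderivative of our snap equation s(t) = 128·exp(-2·t) 2 times. The antiderivative of snap, with j(0) = -64, gives jerk: j(t) = -64·exp(-2·t). The integral of jerk is acceleration. Using a(0) = 32, we get a(t) = 32·exp(-2·t). Using a(t) = 32·exp(-2·t) and substituting t = log(2)/2, we find a = 16.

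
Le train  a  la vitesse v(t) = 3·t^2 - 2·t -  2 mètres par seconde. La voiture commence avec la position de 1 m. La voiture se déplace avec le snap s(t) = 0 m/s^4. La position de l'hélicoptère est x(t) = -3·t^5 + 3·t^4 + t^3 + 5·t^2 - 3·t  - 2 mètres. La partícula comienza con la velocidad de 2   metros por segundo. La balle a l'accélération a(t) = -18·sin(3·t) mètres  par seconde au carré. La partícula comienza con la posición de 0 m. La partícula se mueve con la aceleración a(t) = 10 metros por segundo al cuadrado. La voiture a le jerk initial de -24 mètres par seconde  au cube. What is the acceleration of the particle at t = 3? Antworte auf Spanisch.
Tenemos la aceleración a(t) = 10. Sustituyendo t = 3: a(3) = 10.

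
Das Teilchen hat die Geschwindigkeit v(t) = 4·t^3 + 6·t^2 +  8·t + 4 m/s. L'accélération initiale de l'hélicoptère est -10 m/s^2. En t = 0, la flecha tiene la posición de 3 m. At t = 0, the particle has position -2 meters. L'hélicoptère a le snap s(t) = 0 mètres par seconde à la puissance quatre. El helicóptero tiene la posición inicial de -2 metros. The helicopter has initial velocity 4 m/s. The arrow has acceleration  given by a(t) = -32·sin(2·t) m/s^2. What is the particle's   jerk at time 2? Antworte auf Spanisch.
Debemos derivar nuestra ecuación de la velocidad v(t) = 4·t^3 + 6·t^2 + 8·t + 4 2 veces. Tomando d/dt de v(t), encontramos a(t) = 12·t^2 + 12·t + 8. Derivando la aceleración, obtenemos la sacudida: j(t) = 24·t + 12. Tenemos la sacudida j(t) = 24·t + 12. Sustituyendo t = 2: j(2) = 60.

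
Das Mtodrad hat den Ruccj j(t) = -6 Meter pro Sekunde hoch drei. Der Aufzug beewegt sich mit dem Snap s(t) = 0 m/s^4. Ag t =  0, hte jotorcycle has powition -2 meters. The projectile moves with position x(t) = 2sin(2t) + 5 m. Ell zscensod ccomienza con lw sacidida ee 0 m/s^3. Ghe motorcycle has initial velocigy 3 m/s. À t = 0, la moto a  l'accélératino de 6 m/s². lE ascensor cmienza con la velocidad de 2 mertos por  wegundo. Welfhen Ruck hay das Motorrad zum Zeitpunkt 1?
Wir haben den Ruck j(t) = -6. Durch Einsetzen von t = 1: j(1) = -6.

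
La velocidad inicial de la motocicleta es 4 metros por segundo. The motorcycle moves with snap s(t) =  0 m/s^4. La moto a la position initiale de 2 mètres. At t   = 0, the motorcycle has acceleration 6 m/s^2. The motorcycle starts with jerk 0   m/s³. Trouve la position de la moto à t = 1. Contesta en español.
Partiendo del snap s(t) = 0, tomamos 4 integrales. Integrando el snap y usando la condición inicial j(0) = 0, obtenemos j(t) = 0. Integrando la sacudida y usando la condición inicial a(0) = 6, obtenemos a(t) = 6. La integral de la aceleración, con v(0) = 4, da la velocidad: v(t) = 6·t + 4. La integral de la velocidad, con x(0) = 2, da la posición: x(t) = 3·t^2 + 4·t + 2. Usando x(t) = 3·t^2 + 4·t + 2 y sustituyendo t = 1, encontramos x = 9.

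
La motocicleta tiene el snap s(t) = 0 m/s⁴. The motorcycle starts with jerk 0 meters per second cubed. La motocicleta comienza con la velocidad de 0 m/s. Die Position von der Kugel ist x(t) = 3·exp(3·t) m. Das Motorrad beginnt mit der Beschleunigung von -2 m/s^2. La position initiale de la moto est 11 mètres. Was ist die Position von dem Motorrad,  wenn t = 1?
Wir müssen die Stammfunktion unserer Gleichung für den Snap s(t) = 0 4-mal finden. Das Integral von dem Snap, mit j(0) = 0, ergibt den Ruck: j(t) = 0. Mit ∫j(t)dt und Anwendung von a(0) = -2, finden wir a(t) = -2. Das Integral von der Beschleunigung ist die Geschwindigkeit. Mit v(0) = 0 erhalten wir v(t) = -2·t. Die Stammfunktion von der Geschwindigkeit ist die Position. Mit x(0) = 11 erhalten wir x(t) = 11 - t^2. Mit x(t) = 11 - t^2 und Einsetzen von t = 1, finden wir x = 10.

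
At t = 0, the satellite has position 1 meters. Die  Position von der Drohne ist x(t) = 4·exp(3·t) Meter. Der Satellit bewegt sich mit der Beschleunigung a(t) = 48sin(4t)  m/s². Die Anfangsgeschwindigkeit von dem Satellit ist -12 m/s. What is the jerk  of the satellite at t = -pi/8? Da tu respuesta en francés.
Pour résoudre ceci, nous devons prendre 1 dérivée de notre équation de l'accélération a(t) = 48·sin(4·t). En dérivant l'accélération, nous obtenons le jerk: j(t) = 192·cos(4·t). Nous avons le jerk j(t) = 192·cos(4·t). En substituant t = -pi/8: j(-pi/8) = 0.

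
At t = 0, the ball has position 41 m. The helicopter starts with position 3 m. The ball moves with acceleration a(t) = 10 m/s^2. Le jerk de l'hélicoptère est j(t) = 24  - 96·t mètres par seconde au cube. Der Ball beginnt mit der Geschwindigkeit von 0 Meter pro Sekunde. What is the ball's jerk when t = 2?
We must differentiate our acceleration equation a(t) = 10 1 time. The derivative of acceleration gives jerk: j(t) = 0. Using j(t) = 0 and substituting t = 2, we find j = 0.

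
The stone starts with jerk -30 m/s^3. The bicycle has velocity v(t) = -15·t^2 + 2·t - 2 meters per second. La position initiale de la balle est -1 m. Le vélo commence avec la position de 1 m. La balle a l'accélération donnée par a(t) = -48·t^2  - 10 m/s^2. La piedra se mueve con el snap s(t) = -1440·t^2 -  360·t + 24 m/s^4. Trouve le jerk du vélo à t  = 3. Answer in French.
Nous devons dériver notre équation de la vitesse v(t) = -15·t^2 + 2·t - 2 2 fois. En prenant d/dt de v(t), nous trouvons a(t) = 2 - 30·t. En prenant d/dt de a(t), nous trouvons j(t) = -30. En utilisant j(t) = -30 et en substituant t = 3, nous trouvons j = -30.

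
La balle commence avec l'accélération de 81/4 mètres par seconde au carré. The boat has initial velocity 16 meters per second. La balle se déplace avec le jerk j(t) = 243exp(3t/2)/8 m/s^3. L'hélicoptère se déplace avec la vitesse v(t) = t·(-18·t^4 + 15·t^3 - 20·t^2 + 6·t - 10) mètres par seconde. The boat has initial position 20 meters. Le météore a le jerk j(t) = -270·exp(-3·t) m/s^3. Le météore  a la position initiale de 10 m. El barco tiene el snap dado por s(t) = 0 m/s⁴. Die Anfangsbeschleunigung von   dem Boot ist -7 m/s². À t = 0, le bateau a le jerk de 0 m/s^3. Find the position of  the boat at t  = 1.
To find the answer, we compute 4 integrals of s(t) = 0. The antiderivative of snap is jerk. Using j(0) = 0, we get j(t) = 0. Integrating jerk and using the initial condition a(0) = -7, we get a(t) = -7. Taking ∫a(t)dt and applying v(0) = 16, we find v(t) = 16 - 7·t. The integral of velocity, with x(0) = 20, gives position: x(t) = -7·t^2/2 + 16·t + 20. Using x(t) = -7·t^2/2 + 16·t + 20 and substituting t = 1, we find x = 65/2.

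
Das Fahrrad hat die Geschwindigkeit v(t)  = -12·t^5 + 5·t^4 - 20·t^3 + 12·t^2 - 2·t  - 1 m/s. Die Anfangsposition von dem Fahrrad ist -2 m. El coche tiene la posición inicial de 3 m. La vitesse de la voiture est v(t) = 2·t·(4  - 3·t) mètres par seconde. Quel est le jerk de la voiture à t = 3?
En partant de la vitesse v(t) = 2·t·(4 - 3·t), nous prenons 2 dérivées. En dérivant la vitesse, nous obtenons l'accélération: a(t) = 8 - 12·t. En dérivant l'accélération, nous obtenons le jerk: j(t) = -12. En utilisant j(t) = -12 et en substituant t = 3, nous trouvons j = -12.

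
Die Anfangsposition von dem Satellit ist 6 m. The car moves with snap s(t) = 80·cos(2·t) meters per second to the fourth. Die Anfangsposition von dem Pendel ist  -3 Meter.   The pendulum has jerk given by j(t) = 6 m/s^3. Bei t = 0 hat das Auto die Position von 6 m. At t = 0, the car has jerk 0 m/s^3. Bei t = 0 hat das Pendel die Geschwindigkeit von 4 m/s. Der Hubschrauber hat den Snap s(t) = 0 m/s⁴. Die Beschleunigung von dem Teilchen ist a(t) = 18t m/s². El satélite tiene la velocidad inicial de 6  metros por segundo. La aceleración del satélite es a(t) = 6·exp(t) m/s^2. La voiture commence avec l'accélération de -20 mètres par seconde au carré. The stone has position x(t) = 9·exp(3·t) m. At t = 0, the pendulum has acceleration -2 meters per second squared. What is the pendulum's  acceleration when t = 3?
We must find the integral of our jerk equation j(t) = 6 1 time. The antiderivative of jerk, with a(0) = -2, gives acceleration: a(t) = 6·t - 2. We have acceleration a(t) = 6·t - 2. Substituting t = 3: a(3) = 16.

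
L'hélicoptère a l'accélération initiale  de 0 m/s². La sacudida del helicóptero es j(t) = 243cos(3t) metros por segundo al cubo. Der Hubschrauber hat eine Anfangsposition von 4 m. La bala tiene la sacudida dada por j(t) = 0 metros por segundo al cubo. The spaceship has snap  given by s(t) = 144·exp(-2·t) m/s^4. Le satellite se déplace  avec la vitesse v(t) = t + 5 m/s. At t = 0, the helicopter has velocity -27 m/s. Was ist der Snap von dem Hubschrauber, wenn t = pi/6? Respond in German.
Wir müssen unsere Gleichung für den Ruck j(t) = 243·cos(3·t) 1-mal ableiten. Durch Ableiten von dem Ruck erhalten wir den Snap: s(t) = -729·sin(3·t). Wir haben den Snap s(t) = -729·sin(3·t). Durch Einsetzen von t = pi/6: s(pi/6) = -729.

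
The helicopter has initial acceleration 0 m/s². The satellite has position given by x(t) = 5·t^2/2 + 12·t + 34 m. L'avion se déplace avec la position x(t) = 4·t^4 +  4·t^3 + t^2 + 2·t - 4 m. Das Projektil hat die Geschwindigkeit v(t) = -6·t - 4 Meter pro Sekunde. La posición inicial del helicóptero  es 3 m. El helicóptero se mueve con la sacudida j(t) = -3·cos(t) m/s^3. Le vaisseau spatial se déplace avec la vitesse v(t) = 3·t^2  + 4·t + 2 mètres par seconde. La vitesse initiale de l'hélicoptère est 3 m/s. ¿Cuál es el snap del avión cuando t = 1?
Partiendo de la posición x(t) = 4·t^4 + 4·t^3 + t^2 + 2·t - 4, tomamos 4 derivadas. Derivando la posición, obtenemos la velocidad: v(t) = 16·t^3 + 12·t^2 + 2·t + 2. La derivada de la velocidad da la aceleración: a(t) = 48·t^2 + 24·t + 2. Derivando la aceleración, obtenemos la sacudida: j(t) = 96·t + 24. Tomando d/dt de j(t), encontramos s(t) = 96. Usando s(t) = 96 y sustituyendo t = 1, encontramos s = 96.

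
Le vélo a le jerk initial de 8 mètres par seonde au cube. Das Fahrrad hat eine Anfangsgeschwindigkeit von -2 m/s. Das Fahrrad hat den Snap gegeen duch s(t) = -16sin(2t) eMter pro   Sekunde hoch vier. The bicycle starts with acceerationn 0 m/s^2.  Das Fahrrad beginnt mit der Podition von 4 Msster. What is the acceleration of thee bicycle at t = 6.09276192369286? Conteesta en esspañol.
Partiendo del snap s(t) = -16·sin(2·t), tomamos 2 integrales. Tomando ∫s(t)dt y aplicando j(0) = 8, encontramos j(t) = 8·cos(2·t). Tomando ∫j(t)dt y aplicando a(0) = 0, encontramos a(t) = 4·sin(2·t). Tenemos la aceleración a(t) = 4·sin(2·t). Sustituyendo t = 6.09276192369286: a(6.09276192369286) = -1.48682679553678.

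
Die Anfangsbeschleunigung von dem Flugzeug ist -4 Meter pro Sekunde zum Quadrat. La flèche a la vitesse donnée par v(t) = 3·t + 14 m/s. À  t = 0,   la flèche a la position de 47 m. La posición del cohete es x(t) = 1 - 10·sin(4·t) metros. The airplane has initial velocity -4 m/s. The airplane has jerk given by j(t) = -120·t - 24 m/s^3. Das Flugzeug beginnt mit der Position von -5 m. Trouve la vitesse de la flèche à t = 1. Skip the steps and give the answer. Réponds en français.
La réponse est 17.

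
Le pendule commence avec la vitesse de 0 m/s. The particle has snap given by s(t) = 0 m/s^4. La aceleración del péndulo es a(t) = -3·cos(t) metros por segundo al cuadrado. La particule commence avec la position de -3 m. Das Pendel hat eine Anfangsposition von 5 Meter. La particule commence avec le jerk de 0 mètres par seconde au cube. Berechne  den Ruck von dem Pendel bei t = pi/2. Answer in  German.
Wir müssen unsere Gleichung für die Beschleunigung a(t) = -3·cos(t) 1-mal ableiten. Mit d/dt von a(t) finden wir j(t) = 3·sin(t). Aus der Gleichung für den Ruck j(t) = 3·sin(t), setzen wir t = pi/2 ein und erhalten j = 3.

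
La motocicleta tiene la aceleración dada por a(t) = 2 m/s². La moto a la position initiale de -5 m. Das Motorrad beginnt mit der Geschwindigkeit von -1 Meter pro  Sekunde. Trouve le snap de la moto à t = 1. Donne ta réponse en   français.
En partant de l'accélération a(t) = 2, nous prenons 2 dérivées. La dérivée de l'accélération donne le jerk: j(t) = 0. En prenant d/dt de j(t), nous trouvons s(t) = 0. En utilisant s(t) = 0 et en substituant t = 1, nous trouvons s = 0.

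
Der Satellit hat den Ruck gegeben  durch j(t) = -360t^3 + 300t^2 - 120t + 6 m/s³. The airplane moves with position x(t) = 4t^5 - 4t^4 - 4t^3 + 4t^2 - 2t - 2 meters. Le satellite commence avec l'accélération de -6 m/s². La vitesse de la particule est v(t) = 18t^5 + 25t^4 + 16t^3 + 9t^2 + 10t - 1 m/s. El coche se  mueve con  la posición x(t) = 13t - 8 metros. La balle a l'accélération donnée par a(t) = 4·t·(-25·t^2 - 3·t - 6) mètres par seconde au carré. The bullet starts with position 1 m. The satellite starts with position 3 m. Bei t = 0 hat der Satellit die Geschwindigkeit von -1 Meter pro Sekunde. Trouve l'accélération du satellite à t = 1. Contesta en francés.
En partant du jerk j(t) = -360·t^3 + 300·t^2 - 120·t + 6, nous prenons 1 intégrale. La primitive du jerk, avec a(0) = -6, donne l'accélération: a(t) = -90·t^4 + 100·t^3 - 60·t^2 + 6·t - 6. Nous avons l'accélération a(t) = -90·t^4 + 100·t^3 - 60·t^2 + 6·t - 6. En substituant t = 1: a(1) = -50.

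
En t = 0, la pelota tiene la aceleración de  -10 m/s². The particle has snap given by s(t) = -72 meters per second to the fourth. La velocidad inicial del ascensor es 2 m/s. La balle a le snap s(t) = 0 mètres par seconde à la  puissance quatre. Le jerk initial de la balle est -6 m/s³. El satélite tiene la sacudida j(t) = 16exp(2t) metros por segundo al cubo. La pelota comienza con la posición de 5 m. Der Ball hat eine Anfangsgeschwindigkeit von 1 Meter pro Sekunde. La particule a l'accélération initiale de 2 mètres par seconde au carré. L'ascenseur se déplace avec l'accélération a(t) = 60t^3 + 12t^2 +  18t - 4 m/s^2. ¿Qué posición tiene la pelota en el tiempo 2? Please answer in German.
Wir müssen unsere Gleichung für den Snap s(t) = 0 4-mal integrieren. Durch Integration von dem Snap und Verwendung der Anfangsbedingung j(0) = -6, erhalten wir j(t) = -6. Mit ∫j(t)dt und Anwendung von a(0) = -10, finden wir a(t) = -6·t - 10. Das Integral von der Beschleunigung, mit v(0) = 1, ergibt die Geschwindigkeit: v(t) = -3·t^2 - 10·t + 1. Durch Integration von der Geschwindigkeit und Verwendung der Anfangsbedingung x(0) = 5, erhalten wir x(t) = -t^3 - 5·t^2 + t + 5. Aus der Gleichung für die Position x(t) = -t^3 - 5·t^2 + t + 5, setzen wir t = 2 ein und erhalten x = -21.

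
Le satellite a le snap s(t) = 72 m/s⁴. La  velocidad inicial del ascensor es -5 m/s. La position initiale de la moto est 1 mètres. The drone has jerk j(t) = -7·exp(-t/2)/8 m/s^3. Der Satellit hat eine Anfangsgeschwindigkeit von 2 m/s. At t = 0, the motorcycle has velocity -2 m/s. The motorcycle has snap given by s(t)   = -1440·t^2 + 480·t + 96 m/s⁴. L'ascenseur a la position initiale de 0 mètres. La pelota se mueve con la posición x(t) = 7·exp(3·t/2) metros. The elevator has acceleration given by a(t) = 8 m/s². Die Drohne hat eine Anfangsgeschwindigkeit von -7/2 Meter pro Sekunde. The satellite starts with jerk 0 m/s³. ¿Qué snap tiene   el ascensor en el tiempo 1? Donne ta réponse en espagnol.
Para resolver esto, necesitamos tomar 2 derivadas de nuestra ecuación de la aceleración a(t) = 8. Tomando d/dt de a(t), encontramos j(t) = 0. Tomando d/dt de j(t), encontramos s(t) = 0. Usando s(t) = 0 y sustituyendo t = 1, encontramos s = 0.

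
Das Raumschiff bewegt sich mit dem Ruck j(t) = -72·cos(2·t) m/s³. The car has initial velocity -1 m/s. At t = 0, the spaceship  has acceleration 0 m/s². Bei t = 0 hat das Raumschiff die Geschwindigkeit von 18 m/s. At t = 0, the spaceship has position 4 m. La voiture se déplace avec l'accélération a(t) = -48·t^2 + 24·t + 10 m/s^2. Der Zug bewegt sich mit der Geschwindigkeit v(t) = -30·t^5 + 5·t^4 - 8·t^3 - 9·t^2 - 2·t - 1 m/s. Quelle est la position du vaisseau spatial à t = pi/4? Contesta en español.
Debemos encontrar la integral de nuestra ecuación de la sacudida j(t) = -72·cos(2·t) 3 veces. Integrando la sacudida y usando la condición inicial a(0) = 0, obtenemos a(t) = -36·sin(2·t). Tomando ∫a(t)dt y aplicando v(0) = 18, encontramos v(t) = 18·cos(2·t). La antiderivada de la velocidad es la posición. Usando x(0) = 4, obtenemos x(t) = 9·sin(2·t) + 4. Usando x(t) = 9·sin(2·t) + 4 y sustituyendo t = pi/4, encontramos x = 13.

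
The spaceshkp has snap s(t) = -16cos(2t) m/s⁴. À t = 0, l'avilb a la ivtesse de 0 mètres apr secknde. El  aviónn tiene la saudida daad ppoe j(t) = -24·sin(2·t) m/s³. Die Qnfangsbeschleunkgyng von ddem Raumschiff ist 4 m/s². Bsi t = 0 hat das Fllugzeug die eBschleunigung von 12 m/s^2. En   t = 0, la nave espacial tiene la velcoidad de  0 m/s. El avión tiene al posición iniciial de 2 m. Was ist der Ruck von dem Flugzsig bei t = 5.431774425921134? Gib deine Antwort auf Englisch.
From the given jerk equation j(t) = -24·sin(2·t), we substitute t = 5.431774425921134 to get j = 23.7911350652405.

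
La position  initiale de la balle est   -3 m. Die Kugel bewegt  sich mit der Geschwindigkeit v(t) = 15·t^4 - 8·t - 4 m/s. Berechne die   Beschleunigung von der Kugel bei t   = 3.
Ausgehend von der Geschwindigkeit v(t) = 15·t^4 - 8·t - 4, nehmen wir 1 Ableitung. Mit d/dt von v(t) finden wir a(t) = 60·t^3 - 8. Wir haben die Beschleunigung a(t) = 60·t^3 - 8. Durch Einsetzen von t = 3: a(3) = 1612.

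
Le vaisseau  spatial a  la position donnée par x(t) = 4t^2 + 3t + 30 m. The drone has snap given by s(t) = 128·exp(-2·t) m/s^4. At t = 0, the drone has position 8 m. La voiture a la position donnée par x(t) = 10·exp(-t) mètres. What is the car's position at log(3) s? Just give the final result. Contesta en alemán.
Bei t = log(3), x = 10/3.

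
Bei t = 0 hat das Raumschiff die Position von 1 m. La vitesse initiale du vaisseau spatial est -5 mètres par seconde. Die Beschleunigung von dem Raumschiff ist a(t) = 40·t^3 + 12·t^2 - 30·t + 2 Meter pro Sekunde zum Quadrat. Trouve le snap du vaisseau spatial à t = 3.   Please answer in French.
Pour résoudre ceci, nous devons prendre 2 dérivées de notre équation de l'accélération a(t) = 40·t^3 + 12·t^2 - 30·t + 2. En prenant d/dt de a(t), nous trouvons j(t) = 120·t^2 + 24·t - 30. En dérivant le jerk, nous obtenons le snap: s(t) = 240·t + 24. Nous avons le snap s(t) = 240·t + 24. En substituant t = 3: s(3) = 744.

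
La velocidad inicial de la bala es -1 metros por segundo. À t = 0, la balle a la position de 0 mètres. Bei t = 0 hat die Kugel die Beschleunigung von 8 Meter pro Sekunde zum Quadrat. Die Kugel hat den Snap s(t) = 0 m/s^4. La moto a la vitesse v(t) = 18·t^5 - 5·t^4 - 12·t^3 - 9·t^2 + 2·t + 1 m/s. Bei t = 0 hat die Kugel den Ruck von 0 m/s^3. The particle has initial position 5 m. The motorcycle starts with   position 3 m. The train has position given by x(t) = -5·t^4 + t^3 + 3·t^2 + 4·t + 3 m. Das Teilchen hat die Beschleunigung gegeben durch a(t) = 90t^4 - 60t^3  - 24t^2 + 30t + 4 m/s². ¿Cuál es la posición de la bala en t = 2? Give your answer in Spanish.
Para resolver esto, necesitamos tomar 4 antiderivadas de nuestra ecuación del snap s(t) = 0. La integral del snap, con j(0) = 0, da la sacudida: j(t) = 0. Integrando la sacudida y usando la condición inicial a(0) = 8, obtenemos a(t) = 8. Tomando ∫a(t)dt y aplicando v(0) = -1, encontramos v(t) = 8·t - 1. Tomando ∫v(t)dt y aplicando x(0) = 0, encontramos x(t) = 4·t^2 - t. Tenemos la posición x(t) = 4·t^2 - t. Sustituyendo t = 2: x(2) = 14.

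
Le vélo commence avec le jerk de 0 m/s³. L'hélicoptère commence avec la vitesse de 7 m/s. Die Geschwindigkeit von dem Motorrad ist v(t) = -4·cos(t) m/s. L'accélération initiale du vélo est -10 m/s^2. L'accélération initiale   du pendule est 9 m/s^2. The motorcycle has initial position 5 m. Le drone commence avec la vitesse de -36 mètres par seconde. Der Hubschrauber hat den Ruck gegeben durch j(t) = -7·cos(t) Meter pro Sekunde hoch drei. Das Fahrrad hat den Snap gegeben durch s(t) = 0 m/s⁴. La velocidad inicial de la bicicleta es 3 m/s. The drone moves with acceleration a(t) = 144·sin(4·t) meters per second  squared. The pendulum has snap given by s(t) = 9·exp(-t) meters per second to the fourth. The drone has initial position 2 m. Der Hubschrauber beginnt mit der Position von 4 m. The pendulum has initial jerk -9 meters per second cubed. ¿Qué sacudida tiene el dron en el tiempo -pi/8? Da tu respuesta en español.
Partiendo de la aceleración a(t) = 144·sin(4·t), tomamos 1 derivada. La derivada de la aceleración da la sacudida: j(t) = 576·cos(4·t). Tenemos la sacudida j(t) = 576·cos(4·t). Sustituyendo t = -pi/8: j(-pi/8) = 0.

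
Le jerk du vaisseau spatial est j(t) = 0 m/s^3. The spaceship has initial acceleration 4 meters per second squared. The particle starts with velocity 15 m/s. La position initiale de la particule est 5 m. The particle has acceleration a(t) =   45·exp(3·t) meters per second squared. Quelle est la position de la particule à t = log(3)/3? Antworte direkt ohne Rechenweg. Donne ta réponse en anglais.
x(log(3)/3) = 15.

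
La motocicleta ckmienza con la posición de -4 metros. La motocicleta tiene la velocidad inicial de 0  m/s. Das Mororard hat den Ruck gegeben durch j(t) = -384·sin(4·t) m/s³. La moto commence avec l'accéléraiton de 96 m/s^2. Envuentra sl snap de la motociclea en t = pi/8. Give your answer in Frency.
Pour résoudre ceci, nous devons prendre 1 dérivée de notre équation du jerk j(t) = -384·sin(4·t). En dérivant le jerk, nous obtenons le snap: s(t) = -1536·cos(4·t). En utilisant s(t) = -1536·cos(4·t) et en substituant t = pi/8, nous trouvons s = 0.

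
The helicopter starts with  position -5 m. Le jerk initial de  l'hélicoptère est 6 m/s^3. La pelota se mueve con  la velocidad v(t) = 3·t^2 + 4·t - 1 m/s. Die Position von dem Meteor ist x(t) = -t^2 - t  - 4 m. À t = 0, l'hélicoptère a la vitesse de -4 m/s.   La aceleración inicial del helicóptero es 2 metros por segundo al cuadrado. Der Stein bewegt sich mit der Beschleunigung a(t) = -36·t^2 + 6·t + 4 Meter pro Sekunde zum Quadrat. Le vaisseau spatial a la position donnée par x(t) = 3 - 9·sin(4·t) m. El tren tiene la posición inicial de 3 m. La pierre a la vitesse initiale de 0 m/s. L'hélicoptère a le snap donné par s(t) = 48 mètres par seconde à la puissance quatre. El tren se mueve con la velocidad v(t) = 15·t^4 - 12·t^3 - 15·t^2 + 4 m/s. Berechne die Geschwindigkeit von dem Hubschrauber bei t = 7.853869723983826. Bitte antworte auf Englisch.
We must find the integral of our snap equation s(t) = 48 3 times. The antiderivative of snap is jerk. Using j(0) = 6, we get j(t) = 48·t + 6. The integral of jerk is acceleration. Using a(0) = 2, we get a(t) = 24·t^2 + 6·t + 2. The integral of acceleration, with v(0) = -4, gives velocity: v(t) = 8·t^3 + 3·t^2 + 2·t - 4. From the given velocity equation v(t) = 8·t^3 + 3·t^2 + 2·t - 4, we substitute t = 7.853869723983826 to get v = 4072.37645966961.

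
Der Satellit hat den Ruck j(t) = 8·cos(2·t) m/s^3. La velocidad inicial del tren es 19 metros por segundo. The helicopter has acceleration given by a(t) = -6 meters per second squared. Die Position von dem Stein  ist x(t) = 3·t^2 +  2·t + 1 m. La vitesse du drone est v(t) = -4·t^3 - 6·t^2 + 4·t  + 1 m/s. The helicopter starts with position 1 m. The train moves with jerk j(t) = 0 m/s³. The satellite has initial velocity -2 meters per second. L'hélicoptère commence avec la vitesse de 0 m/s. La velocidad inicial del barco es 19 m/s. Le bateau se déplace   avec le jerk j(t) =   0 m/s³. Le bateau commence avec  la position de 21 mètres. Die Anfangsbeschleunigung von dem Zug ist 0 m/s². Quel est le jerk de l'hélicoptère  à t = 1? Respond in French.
Nous devons dériver notre équation de l'accélération a(t) = -6 1 fois. La dérivée de l'accélération donne le jerk: j(t) = 0. Nous avons le jerk j(t) = 0. En substituant t = 1: j(1) = 0.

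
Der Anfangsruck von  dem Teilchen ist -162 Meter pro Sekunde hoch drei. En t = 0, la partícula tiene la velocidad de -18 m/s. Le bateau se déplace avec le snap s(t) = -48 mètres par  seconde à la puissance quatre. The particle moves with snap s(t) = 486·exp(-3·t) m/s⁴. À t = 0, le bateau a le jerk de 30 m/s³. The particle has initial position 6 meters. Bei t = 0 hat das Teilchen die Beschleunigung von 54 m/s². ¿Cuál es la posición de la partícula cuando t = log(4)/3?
Para resolver esto, necesitamos tomar 4 antiderivadas de nuestra ecuación del snap s(t) = 486·exp(-3·t). Tomando ∫s(t)dt y aplicando j(0) = -162, encontramos j(t) = -162·exp(-3·t). La antiderivada de la sacudida es la aceleración. Usando a(0) = 54, obtenemos a(t) = 54·exp(-3·t). Integrando la aceleración y usando la condición inicial v(0) = -18, obtenemos v(t) = -18·exp(-3·t). Tomando ∫v(t)dt y aplicando x(0) = 6, encontramos x(t) = 6·exp(-3·t). Usando x(t) = 6·exp(-3·t) y sustituyendo t = log(4)/3, encontramos x = 3/2.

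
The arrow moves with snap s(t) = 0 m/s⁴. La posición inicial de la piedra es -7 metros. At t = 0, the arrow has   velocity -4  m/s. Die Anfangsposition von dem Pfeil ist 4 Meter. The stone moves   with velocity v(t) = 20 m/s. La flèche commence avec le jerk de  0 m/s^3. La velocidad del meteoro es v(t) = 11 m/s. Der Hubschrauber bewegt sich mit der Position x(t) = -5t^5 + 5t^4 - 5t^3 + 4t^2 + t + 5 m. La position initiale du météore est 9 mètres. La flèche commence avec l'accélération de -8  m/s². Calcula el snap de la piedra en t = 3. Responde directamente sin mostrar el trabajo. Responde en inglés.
The answer is 0.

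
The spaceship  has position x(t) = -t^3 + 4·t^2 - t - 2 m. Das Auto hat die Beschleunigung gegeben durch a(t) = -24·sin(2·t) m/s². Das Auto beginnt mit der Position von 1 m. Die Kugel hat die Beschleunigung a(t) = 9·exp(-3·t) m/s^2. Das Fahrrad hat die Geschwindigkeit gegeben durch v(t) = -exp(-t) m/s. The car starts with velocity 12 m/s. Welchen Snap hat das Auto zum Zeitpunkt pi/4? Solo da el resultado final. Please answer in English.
The snap at t = pi/4 is s = 96.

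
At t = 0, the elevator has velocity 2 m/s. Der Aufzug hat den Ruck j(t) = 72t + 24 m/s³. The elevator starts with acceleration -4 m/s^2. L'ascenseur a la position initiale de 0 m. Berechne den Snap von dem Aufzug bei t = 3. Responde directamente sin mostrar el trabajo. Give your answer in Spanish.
El snap en t = 3 es s = 72.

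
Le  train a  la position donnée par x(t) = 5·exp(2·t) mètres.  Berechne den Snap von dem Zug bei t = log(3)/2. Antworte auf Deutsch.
Wir müssen unsere Gleichung für die Position x(t) = 5·exp(2·t) 4-mal ableiten. Durch Ableiten von der Position erhalten wir die Geschwindigkeit: v(t) = 10·exp(2·t). Die Ableitung von der Geschwindigkeit ergibt die Beschleunigung: a(t) = 20·exp(2·t). Die Ableitung von der Beschleunigung ergibt den Ruck: j(t) = 40·exp(2·t). Die Ableitung von dem Ruck ergibt den Snap: s(t) = 80·exp(2·t). Mit s(t) = 80·exp(2·t) und Einsetzen von t = log(3)/2, finden wir s = 240.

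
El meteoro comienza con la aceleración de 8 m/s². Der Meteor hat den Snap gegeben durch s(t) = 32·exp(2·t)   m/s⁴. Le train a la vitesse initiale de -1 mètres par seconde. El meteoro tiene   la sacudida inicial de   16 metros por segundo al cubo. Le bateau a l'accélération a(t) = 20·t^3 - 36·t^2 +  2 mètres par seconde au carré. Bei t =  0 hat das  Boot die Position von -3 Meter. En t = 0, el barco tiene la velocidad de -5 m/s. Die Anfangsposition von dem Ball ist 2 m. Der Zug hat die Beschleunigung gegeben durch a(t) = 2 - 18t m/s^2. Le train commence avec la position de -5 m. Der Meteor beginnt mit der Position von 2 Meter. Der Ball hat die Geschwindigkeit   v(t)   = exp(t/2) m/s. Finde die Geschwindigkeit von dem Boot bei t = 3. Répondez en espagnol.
Necesitamos integrar nuestra ecuación de la aceleración a(t) = 20·t^3 - 36·t^2 + 2 1 vez. La integral de la aceleración, con v(0) = -5, da la velocidad: v(t) = 5·t^4 - 12·t^3 + 2·t - 5. De la ecuación de la velocidad v(t) = 5·t^4 - 12·t^3 + 2·t - 5, sustituimos t = 3 para obtener v = 82.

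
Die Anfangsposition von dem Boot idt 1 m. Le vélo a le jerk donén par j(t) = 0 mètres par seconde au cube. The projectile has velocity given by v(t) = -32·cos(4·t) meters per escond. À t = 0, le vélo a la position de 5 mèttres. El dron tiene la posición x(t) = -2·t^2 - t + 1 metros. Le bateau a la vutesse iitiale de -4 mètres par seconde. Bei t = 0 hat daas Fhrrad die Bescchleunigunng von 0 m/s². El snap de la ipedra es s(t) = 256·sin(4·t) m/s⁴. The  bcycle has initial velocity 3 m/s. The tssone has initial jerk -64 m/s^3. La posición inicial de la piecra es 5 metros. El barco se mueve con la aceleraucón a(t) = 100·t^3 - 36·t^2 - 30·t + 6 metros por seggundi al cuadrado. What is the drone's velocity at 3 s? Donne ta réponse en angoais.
To solve this, we need to take 1 derivative of our position equation x(t) = -2·t^2 - t + 1. Differentiating position, we get velocity: v(t) = -4·t - 1. We have velocity v(t) = -4·t - 1. Substituting t = 3: v(3) = -13.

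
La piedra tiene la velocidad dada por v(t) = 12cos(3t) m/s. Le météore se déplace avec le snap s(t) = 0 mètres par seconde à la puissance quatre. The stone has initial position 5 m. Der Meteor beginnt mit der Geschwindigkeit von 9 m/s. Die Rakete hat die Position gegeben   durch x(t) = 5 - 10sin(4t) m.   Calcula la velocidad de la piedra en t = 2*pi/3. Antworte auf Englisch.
We have velocity v(t) = 12·cos(3·t). Substituting t = 2*pi/3: v(2*pi/3) = 12.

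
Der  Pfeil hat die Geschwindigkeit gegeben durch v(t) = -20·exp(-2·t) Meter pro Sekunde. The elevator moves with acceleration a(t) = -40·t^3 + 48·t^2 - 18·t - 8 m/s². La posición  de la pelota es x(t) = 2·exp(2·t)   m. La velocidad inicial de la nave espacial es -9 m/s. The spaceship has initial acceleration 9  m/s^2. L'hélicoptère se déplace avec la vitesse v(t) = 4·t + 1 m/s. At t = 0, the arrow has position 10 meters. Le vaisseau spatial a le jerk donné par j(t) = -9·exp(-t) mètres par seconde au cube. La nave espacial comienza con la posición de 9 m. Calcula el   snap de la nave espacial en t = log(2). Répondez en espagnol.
Partiendo de la sacudida j(t) = -9·exp(-t), tomamos 1 derivada. La derivada de la sacudida da el snap: s(t) = 9·exp(-t). De la ecuación del snap s(t) = 9·exp(-t), sustituimos t = log(2) para obtener s = 9/2.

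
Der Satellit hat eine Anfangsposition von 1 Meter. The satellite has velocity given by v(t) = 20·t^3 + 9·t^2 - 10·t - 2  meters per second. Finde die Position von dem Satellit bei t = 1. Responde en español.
Debemos encontrar la integral de nuestra ecuación de la velocidad v(t) = 20·t^3 + 9·t^2 - 10·t - 2 1 vez. Tomando ∫v(t)dt y aplicando x(0) = 1, encontramos x(t) = 5·t^4 + 3·t^3 - 5·t^2 - 2·t + 1. Usando x(t) = 5·t^4 + 3·t^3 - 5·t^2 - 2·t + 1 y sustituyendo t = 1, encontramos x = 2.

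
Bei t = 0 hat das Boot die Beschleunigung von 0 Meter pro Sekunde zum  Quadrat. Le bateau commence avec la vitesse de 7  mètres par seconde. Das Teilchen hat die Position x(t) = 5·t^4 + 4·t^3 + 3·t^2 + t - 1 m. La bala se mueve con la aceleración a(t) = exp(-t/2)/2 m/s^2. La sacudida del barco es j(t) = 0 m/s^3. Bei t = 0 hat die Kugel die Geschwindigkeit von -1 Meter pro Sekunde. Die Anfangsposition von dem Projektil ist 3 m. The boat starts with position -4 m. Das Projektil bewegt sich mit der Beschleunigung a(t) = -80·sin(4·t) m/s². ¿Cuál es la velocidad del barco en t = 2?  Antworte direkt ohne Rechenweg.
La velocidad en t = 2 es v = 7.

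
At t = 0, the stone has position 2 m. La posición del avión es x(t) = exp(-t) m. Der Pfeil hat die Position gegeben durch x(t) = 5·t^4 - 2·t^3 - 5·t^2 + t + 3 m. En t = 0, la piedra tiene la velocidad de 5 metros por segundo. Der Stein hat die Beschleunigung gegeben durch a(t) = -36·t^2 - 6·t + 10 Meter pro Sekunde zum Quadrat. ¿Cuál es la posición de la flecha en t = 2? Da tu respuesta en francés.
De l'équation de la position x(t) = 5·t^4 - 2·t^3 - 5·t^2 + t + 3, nous substituons t = 2 pour obtenir x = 49.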